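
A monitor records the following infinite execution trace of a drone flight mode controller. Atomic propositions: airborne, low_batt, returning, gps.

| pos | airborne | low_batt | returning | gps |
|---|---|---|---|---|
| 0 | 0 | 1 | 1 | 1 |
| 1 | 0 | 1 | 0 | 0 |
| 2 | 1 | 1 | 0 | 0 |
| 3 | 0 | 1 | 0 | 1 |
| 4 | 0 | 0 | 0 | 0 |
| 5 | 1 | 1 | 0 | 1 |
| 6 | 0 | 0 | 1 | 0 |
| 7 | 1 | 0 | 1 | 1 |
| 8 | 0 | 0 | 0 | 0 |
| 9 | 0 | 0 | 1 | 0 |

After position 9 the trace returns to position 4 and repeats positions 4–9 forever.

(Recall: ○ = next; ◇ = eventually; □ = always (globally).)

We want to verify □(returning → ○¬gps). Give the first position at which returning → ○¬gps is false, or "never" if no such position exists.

6

Check returning → ○¬gps at each position in order: 0 ✓, 1 ✓, 2 ✓, 3 ✓, 4 ✓, 5 ✓.
At position 6 the labels are {returning} and the next position 7 has {airborne, gps, returning}, so returning → ○¬gps is false there. This is the first violation.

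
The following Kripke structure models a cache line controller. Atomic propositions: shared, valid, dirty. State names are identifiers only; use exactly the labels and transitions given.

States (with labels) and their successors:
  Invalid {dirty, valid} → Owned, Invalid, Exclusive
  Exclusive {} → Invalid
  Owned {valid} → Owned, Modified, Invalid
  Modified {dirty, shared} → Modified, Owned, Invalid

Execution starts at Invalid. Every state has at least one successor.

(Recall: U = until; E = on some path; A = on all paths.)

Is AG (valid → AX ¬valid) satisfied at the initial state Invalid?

Violated

States satisfying valid → AX ¬valid: {Exclusive, Modified}.
States satisfying AG (valid → AX ¬valid): ∅.
Invalid is reachable from Invalid and violates valid → AX ¬valid, so AG fails at Invalid.
Invalid ∉ Sat(AG (valid → AX ¬valid)).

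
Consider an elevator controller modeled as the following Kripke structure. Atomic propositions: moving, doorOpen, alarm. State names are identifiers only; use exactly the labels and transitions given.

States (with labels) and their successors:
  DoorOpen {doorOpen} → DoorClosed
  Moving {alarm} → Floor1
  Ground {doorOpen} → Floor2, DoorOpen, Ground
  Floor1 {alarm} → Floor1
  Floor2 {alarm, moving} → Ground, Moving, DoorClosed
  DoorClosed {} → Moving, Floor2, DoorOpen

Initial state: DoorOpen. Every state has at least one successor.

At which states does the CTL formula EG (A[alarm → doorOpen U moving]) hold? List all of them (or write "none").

none

States satisfying A[alarm → doorOpen U moving]: {Floor2}.
States satisfying EG (A[alarm → doorOpen U moving]): ∅.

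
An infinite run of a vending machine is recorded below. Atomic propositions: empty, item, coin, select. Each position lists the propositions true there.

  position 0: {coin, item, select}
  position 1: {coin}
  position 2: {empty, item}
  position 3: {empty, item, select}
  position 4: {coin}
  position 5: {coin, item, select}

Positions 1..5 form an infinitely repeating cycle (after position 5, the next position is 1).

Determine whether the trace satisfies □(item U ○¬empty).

Violated

item U ○¬empty must hold at every position from 0 onward. It fails at position 1, so □(item U ○¬empty) is false.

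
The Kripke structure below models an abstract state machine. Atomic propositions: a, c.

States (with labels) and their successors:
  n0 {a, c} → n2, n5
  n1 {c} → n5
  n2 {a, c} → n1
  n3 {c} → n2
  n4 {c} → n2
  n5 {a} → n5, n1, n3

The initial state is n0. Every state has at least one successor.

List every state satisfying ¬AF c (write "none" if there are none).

{n5}

States satisfying c: {n0, n1, n2, n3, n4}.
States satisfying AF c: {n0, n1, n2, n3, n4}.
States satisfying ¬AF c: {n5}.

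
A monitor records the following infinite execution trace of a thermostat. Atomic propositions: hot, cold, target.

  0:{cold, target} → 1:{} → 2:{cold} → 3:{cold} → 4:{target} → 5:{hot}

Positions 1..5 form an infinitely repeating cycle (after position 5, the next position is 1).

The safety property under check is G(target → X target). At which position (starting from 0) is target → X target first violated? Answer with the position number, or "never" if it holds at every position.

At position 0 the labels are {cold, target} and the next position 1 has {}, so target → X target is false there. This is the first violation.

0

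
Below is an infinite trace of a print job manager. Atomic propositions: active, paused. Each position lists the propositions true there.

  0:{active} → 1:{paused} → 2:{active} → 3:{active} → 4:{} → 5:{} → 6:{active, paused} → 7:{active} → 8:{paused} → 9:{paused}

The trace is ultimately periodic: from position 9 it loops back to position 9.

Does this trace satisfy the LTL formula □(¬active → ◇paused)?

¬active → ◇paused holds at every position 0..9, and those are all positions ever visited, so □(¬active → ◇paused) holds.
Positions where ¬active holds: 1, 4, 5, 8, 9.
Check ◇paused at each: 1→ok, 4→ok, 5→ok, 8→ok, 9→ok.

Holds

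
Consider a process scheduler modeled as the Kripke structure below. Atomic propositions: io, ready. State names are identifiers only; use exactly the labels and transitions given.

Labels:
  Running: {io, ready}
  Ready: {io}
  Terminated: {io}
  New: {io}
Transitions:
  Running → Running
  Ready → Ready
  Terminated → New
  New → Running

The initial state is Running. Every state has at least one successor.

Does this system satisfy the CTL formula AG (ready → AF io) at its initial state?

Yes

States satisfying ready → AF io: {Running, Ready, Terminated, New}.
States satisfying AG (ready → AF io): {Running, Ready, Terminated, New}.
Every state reachable from Running satisfies ready → AF io.
Running ∈ Sat(AG (ready → AF io)).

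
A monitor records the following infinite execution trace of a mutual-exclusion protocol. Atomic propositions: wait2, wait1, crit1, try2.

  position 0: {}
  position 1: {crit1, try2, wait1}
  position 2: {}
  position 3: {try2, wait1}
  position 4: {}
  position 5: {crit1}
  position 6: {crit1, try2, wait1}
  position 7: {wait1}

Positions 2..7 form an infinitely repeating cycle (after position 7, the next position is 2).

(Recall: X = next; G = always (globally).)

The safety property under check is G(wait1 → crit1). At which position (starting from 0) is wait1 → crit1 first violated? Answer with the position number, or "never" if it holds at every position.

Check wait1 → crit1 at each position in order: 0 ✓, 1 ✓, 2 ✓.
At position 3 the labels are {try2, wait1}, so wait1 → crit1 is false there. This is the first violation.

3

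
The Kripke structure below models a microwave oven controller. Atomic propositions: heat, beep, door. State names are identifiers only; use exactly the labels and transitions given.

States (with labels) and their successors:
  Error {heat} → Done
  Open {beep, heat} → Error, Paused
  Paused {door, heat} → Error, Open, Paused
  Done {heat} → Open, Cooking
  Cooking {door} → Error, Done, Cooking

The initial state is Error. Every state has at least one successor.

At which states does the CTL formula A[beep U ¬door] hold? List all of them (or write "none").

States satisfying beep: {Open}.
States satisfying ¬door: {Error, Open, Done}.
States satisfying A[beep U ¬door]: {Error, Open, Done}.

{Error, Open, Done}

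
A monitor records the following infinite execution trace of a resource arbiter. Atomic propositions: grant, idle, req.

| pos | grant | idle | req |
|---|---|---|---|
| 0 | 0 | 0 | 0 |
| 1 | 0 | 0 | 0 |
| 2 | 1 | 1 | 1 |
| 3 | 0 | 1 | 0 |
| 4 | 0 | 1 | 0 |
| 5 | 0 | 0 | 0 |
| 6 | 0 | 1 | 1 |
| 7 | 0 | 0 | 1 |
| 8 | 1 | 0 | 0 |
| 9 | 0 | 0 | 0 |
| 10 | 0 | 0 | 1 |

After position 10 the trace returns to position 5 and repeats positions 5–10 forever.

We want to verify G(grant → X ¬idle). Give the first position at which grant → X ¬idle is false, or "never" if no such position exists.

Check grant → X ¬idle at each position in order: 0 ✓, 1 ✓.
At position 2 the labels are {grant, idle, req} and the next position 3 has {idle}, so grant → X ¬idle is false there. This is the first violation.

2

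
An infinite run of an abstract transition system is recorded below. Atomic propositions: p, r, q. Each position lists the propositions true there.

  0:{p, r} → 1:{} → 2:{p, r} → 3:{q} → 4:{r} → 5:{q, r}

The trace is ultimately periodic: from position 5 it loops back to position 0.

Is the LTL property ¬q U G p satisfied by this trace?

Walking from position 0: at position 3, G p has not yet held and ¬q fails, so ¬q U G p is false.

Violated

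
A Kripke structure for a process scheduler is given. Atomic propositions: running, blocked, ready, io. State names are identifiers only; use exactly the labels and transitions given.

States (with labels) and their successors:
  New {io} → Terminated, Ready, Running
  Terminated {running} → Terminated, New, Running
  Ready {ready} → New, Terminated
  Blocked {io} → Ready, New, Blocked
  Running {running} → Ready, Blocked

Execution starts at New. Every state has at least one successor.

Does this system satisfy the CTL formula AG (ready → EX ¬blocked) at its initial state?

Yes

States satisfying ready → EX ¬blocked: {New, Terminated, Ready, Blocked, Running}.
States satisfying AG (ready → EX ¬blocked): {New, Terminated, Ready, Blocked, Running}.
Every state reachable from New satisfies ready → EX ¬blocked.
New ∈ Sat(AG (ready → EX ¬blocked)).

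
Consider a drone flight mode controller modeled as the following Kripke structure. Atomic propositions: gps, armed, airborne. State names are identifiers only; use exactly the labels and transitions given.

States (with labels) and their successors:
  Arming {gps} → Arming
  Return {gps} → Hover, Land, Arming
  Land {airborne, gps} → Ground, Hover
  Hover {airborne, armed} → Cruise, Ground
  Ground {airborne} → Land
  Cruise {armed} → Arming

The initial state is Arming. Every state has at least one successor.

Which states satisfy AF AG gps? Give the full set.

{Arming, Cruise}

States satisfying AG gps: {Arming}.
States satisfying AF AG gps: {Arming, Cruise}.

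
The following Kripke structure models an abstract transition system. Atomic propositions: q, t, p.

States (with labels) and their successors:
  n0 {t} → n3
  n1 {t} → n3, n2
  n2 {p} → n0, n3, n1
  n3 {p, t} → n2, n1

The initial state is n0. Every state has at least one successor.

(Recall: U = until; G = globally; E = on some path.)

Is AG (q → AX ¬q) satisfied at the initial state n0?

States satisfying q → AX ¬q: {n0, n1, n2, n3}.
States satisfying AG (q → AX ¬q): {n0, n1, n2, n3}.
Every state reachable from n0 satisfies q → AX ¬q.
n0 ∈ Sat(AG (q → AX ¬q)).

Holds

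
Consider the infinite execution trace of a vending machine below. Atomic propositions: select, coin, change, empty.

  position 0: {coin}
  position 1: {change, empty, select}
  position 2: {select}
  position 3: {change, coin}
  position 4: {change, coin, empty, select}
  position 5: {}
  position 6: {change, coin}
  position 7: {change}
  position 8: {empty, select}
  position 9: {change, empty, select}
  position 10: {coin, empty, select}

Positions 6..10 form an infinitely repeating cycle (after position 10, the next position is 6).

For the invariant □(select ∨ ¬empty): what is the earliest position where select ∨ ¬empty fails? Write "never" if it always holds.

select ∨ ¬empty holds at every position 0..10, and those are all the positions the trace ever visits, so the invariant □(select ∨ ¬empty) is never violated.

never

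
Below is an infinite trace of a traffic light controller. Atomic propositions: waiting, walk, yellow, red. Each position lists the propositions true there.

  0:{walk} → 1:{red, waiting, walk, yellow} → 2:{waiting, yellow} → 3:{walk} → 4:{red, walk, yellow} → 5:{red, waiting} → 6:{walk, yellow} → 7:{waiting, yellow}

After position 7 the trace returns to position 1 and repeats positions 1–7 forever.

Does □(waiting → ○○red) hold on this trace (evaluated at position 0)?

Does not hold

waiting → ○○red must hold at every position from 0 onward. It fails at position 1, so □(waiting → ○○red) is false.
Positions where waiting holds: 1, 2, 5, 7.
Check ○○red at each: 1→fails, 2→ok, 5→fails, 7→fails.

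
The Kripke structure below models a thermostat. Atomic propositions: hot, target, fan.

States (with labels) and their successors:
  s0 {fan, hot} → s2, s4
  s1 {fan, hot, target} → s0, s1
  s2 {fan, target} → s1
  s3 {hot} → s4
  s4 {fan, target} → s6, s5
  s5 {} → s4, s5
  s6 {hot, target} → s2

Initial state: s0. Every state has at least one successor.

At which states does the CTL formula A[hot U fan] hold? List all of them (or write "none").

{s0, s1, s2, s3, s4, s6}

States satisfying hot: {s0, s1, s3, s6}.
States satisfying fan: {s0, s1, s2, s4}.
States satisfying A[hot U fan]: {s0, s1, s2, s3, s4, s6}.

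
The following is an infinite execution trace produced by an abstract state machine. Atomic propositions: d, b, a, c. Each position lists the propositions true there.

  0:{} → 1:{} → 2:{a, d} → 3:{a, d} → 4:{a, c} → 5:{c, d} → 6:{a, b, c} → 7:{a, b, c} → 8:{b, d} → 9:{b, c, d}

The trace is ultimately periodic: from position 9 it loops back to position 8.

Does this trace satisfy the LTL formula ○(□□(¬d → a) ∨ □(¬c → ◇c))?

Holds

The position after 0 is 1; □□(¬d → a) ∨ □(¬c → ◇c) is true there.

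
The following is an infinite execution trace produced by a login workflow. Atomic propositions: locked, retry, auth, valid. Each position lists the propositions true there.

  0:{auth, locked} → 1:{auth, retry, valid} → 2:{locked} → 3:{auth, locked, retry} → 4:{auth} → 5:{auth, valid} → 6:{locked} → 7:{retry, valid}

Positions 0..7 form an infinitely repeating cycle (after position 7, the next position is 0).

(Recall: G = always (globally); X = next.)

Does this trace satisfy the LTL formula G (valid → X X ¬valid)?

Does not hold

valid → X X ¬valid must hold at every position from 0 onward. It fails at position 5, so G (valid → X X ¬valid) is false.
Positions where valid holds: 1, 5, 7.
Check X X ¬valid at each: 1→ok, 5→fails, 7→fails.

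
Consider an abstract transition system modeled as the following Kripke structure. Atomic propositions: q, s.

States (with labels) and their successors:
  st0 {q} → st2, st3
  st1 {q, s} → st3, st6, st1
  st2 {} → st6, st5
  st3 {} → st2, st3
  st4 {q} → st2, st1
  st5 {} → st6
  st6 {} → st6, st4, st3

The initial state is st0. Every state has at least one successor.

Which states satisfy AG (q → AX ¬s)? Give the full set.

States satisfying q → AX ¬s: {st0, st2, st3, st5, st6}.
States satisfying AG (q → AX ¬s): ∅.

none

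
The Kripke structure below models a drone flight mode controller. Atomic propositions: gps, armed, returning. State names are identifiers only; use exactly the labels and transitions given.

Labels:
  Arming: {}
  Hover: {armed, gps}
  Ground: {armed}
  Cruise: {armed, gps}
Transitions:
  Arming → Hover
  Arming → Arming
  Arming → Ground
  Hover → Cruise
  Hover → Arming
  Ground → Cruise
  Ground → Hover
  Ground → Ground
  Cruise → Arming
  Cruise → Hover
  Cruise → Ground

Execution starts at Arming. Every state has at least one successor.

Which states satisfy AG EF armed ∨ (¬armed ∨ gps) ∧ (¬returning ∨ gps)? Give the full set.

States satisfying EF armed: {Arming, Hover, Ground, Cruise}.
States satisfying AG EF armed: {Arming, Hover, Ground, Cruise}.
States satisfying ¬armed: {Arming}.
States satisfying ¬armed ∨ gps: {Arming, Hover, Cruise}.
States satisfying ¬returning: {Arming, Hover, Ground, Cruise}.
States satisfying ¬returning ∨ gps: {Arming, Hover, Ground, Cruise}.
States satisfying (¬armed ∨ gps) ∧ (¬returning ∨ gps): {Arming, Hover, Cruise}.
States satisfying AG EF armed ∨ (¬armed ∨ gps) ∧ (¬returning ∨ gps): {Arming, Hover, Ground, Cruise}.

{Arming, Hover, Ground, Cruise}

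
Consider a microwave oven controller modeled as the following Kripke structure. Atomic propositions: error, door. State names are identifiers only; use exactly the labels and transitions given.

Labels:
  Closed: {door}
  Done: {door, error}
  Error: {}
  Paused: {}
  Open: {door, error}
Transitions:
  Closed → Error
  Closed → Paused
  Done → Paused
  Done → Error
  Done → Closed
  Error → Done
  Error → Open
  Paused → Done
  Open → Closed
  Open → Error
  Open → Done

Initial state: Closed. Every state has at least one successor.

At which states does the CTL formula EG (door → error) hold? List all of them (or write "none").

{Done, Error, Paused, Open}

States satisfying door → error: {Done, Error, Paused, Open}.
States satisfying EG (door → error): {Done, Error, Paused, Open}.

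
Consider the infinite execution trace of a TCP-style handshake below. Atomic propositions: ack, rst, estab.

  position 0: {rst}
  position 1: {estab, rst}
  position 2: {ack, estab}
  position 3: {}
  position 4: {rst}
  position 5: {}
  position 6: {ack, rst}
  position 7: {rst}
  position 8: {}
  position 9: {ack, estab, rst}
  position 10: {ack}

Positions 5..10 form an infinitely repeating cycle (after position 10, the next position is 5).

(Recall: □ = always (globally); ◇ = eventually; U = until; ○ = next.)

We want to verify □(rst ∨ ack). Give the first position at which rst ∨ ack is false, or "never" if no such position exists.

3

Check rst ∨ ack at each position in order: 0 ✓, 1 ✓, 2 ✓.
At position 3 the labels are {}, so rst ∨ ack is false there. This is the first violation.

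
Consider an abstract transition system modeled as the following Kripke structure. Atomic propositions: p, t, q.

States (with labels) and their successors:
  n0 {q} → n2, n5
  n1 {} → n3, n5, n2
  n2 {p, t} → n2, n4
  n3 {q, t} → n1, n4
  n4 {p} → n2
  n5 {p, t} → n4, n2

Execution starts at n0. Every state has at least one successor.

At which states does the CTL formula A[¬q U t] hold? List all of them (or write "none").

States satisfying ¬q: {n1, n2, n4, n5}.
States satisfying t: {n2, n3, n5}.
States satisfying A[¬q U t]: {n1, n2, n3, n4, n5}.

{n1, n2, n3, n4, n5}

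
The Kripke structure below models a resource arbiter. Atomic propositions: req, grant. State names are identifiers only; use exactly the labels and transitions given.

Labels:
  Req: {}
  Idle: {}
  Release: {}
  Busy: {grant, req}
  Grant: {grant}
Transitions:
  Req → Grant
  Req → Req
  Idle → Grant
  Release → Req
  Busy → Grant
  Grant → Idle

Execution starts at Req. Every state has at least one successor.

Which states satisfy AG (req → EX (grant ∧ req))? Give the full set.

States satisfying req → EX (grant ∧ req): {Req, Idle, Release, Grant}.
States satisfying AG (req → EX (grant ∧ req)): {Req, Idle, Release, Grant}.

{Req, Idle, Release, Grant}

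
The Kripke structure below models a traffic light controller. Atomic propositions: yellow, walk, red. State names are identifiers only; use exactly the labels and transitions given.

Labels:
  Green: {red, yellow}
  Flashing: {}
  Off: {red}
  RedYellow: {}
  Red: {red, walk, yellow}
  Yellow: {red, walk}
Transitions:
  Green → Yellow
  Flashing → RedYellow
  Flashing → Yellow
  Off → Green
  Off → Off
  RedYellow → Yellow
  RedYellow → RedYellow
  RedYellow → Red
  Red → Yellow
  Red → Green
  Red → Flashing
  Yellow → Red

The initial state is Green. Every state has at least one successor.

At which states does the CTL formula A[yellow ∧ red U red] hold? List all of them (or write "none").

{Green, Off, Red, Yellow}

States satisfying yellow ∧ red: {Green, Red}.
States satisfying red: {Green, Off, Red, Yellow}.
States satisfying A[yellow ∧ red U red]: {Green, Off, Red, Yellow}.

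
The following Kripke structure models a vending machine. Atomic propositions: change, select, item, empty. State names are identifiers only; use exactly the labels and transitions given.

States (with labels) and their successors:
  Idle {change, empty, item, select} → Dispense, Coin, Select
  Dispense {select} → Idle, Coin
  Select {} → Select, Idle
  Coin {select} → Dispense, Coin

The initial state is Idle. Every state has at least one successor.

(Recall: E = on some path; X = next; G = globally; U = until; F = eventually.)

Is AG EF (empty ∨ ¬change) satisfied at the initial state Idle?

Yes

States satisfying EF (empty ∨ ¬change): {Idle, Dispense, Select, Coin}.
States satisfying AG EF (empty ∨ ¬change): {Idle, Dispense, Select, Coin}.
Every state reachable from Idle satisfies EF (empty ∨ ¬change).
Idle ∈ Sat(AG EF (empty ∨ ¬change)).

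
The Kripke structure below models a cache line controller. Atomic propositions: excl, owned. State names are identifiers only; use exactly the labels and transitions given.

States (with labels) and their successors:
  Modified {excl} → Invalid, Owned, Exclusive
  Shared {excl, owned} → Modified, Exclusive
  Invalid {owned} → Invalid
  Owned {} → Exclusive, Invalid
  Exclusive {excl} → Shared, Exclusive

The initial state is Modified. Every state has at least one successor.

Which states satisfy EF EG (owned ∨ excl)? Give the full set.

{Modified, Shared, Invalid, Owned, Exclusive}

States satisfying EG (owned ∨ excl): {Modified, Shared, Invalid, Exclusive}.
States satisfying EF EG (owned ∨ excl): {Modified, Shared, Invalid, Owned, Exclusive}.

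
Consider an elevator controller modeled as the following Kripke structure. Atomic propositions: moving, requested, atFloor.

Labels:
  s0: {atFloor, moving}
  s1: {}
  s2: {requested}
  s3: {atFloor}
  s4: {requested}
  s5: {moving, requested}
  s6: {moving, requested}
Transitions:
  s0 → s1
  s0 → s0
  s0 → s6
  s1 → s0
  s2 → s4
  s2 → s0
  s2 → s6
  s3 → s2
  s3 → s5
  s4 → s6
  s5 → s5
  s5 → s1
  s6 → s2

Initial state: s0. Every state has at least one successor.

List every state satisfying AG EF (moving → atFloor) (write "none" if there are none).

{s0, s1, s2, s3, s4, s5, s6}

States satisfying EF (moving → atFloor): {s0, s1, s2, s3, s4, s5, s6}.
States satisfying AG EF (moving → atFloor): {s0, s1, s2, s3, s4, s5, s6}.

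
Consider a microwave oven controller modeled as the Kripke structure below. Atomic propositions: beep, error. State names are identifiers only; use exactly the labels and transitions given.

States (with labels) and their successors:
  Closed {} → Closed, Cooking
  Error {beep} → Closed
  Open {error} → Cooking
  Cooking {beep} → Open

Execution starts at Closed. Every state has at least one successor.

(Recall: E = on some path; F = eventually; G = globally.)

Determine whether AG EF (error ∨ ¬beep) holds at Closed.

Holds

States satisfying EF (error ∨ ¬beep): {Closed, Error, Open, Cooking}.
States satisfying AG EF (error ∨ ¬beep): {Closed, Error, Open, Cooking}.
Every state reachable from Closed satisfies EF (error ∨ ¬beep).
Closed ∈ Sat(AG EF (error ∨ ¬beep)).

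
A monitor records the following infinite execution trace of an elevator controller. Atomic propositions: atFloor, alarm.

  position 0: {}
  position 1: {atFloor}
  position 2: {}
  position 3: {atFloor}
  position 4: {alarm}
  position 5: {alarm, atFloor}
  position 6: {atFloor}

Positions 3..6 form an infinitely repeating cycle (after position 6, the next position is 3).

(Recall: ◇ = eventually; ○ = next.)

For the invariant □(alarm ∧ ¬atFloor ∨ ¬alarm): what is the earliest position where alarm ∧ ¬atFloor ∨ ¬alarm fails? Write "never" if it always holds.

Check alarm ∧ ¬atFloor ∨ ¬alarm at each position in order: 0 ✓, 1 ✓, 2 ✓, 3 ✓, 4 ✓.
At position 5 the labels are {alarm, atFloor}, so alarm ∧ ¬atFloor ∨ ¬alarm is false there. This is the first violation.

5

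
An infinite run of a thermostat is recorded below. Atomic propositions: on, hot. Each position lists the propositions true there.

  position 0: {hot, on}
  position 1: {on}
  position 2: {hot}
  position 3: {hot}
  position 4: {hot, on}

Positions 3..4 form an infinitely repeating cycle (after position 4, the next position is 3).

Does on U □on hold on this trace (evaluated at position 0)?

Walking from position 0: at position 2, □on has not yet held and on fails, so on U □on is false.

Violated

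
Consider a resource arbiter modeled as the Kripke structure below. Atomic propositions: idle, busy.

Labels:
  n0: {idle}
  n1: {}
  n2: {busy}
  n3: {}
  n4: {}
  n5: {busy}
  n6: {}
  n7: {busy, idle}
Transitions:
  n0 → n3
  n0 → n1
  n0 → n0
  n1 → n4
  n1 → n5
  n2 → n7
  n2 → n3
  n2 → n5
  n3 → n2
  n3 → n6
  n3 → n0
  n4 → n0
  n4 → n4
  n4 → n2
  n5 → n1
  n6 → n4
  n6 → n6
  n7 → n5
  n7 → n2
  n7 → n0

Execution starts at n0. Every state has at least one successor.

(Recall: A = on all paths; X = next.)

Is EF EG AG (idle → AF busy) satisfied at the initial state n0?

Does not hold

States satisfying EG AG (idle → AF busy): ∅.
States satisfying EF EG AG (idle → AF busy): ∅.
No suitable path/successor from n0 witnesses the formula.
n0 ∉ Sat(EF EG AG (idle → AF busy)).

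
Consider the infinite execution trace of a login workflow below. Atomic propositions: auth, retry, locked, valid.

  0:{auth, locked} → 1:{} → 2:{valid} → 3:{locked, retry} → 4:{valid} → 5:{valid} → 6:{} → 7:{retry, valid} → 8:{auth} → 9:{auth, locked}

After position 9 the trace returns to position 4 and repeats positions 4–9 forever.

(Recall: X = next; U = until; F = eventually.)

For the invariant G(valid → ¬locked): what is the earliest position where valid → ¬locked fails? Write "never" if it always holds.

never

valid → ¬locked holds at every position 0..9, and those are all the positions the trace ever visits, so the invariant G(valid → ¬locked) is never violated.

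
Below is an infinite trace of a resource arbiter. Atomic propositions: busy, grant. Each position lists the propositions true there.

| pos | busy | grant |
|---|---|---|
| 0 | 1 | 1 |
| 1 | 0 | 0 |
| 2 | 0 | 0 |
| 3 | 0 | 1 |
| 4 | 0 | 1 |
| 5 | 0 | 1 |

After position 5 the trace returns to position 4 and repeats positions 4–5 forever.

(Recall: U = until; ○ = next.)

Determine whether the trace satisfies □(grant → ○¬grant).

No

grant → ○¬grant must hold at every position from 0 onward. It fails at position 3, so □(grant → ○¬grant) is false.
Positions where grant holds: 0, 3, 4, 5.
Check ○¬grant at each: 0→ok, 3→fails, 4→fails, 5→fails.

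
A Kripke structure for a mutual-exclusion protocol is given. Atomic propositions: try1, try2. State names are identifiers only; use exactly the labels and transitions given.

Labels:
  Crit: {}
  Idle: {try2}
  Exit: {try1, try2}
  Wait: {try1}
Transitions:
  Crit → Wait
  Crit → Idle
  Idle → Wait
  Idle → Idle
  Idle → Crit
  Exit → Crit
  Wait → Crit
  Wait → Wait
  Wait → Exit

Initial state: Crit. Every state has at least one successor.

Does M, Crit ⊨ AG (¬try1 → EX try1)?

Yes

States satisfying ¬try1 → EX try1: {Crit, Idle, Exit, Wait}.
States satisfying AG (¬try1 → EX try1): {Crit, Idle, Exit, Wait}.
Every state reachable from Crit satisfies ¬try1 → EX try1.
Crit ∈ Sat(AG (¬try1 → EX try1)).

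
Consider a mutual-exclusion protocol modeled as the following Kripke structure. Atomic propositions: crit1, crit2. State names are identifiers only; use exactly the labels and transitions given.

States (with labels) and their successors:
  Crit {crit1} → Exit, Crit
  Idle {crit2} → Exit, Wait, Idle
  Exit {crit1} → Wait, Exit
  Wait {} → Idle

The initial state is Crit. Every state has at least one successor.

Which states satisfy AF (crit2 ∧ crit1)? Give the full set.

States satisfying crit2 ∧ crit1: ∅.
States satisfying AF (crit2 ∧ crit1): ∅.

none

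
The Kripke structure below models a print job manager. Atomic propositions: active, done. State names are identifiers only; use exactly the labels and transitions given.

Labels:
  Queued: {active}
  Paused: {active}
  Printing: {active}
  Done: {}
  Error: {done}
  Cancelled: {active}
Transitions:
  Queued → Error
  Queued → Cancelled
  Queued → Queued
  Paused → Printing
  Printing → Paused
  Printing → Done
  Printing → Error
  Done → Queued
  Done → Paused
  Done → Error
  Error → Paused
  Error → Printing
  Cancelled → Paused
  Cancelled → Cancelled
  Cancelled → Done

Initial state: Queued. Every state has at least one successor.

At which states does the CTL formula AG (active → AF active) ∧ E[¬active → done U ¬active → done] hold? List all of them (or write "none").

States satisfying active → AF active: {Queued, Paused, Printing, Done, Error, Cancelled}.
States satisfying AG (active → AF active): {Queued, Paused, Printing, Done, Error, Cancelled}.
States satisfying ¬active → done: {Queued, Paused, Printing, Error, Cancelled}.
States satisfying E[¬active → done U ¬active → done]: {Queued, Paused, Printing, Error, Cancelled}.
States satisfying AG (active → AF active) ∧ E[¬active → done U ¬active → done]: {Queued, Paused, Printing, Error, Cancelled}.

{Queued, Paused, Printing, Error, Cancelled}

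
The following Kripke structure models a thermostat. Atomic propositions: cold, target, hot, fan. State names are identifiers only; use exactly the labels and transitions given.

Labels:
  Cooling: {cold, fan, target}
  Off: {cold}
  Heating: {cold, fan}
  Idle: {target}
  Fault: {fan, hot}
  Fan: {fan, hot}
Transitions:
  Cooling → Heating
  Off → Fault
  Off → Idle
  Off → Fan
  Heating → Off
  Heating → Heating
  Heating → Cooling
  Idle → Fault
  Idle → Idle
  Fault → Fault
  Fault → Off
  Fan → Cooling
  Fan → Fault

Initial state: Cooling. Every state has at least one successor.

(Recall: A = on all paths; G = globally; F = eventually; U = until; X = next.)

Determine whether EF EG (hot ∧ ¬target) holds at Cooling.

Yes

States satisfying EG (hot ∧ ¬target): {Fault, Fan}.
States satisfying EF EG (hot ∧ ¬target): {Cooling, Off, Heating, Idle, Fault, Fan}.
Some path from Cooling reaches a state where EG (hot ∧ ¬target) holds.
Cooling ∈ Sat(EF EG (hot ∧ ¬target)).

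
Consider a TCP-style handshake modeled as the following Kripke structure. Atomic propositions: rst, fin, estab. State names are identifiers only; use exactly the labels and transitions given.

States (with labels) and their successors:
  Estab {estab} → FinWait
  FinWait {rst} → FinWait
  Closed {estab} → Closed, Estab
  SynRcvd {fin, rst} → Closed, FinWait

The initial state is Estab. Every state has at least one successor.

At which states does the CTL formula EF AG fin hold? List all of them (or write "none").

none

States satisfying AG fin: ∅.
States satisfying EF AG fin: ∅.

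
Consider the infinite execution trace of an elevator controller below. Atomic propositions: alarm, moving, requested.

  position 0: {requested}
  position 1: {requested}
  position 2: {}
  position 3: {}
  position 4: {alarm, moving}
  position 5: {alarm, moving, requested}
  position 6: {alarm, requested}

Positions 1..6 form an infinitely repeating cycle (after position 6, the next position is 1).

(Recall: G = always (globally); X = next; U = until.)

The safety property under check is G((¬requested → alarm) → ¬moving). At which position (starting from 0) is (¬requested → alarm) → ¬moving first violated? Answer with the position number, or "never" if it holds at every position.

4

Check (¬requested → alarm) → ¬moving at each position in order: 0 ✓, 1 ✓, 2 ✓, 3 ✓.
At position 4 the labels are {alarm, moving}, so (¬requested → alarm) → ¬moving is false there. This is the first violation.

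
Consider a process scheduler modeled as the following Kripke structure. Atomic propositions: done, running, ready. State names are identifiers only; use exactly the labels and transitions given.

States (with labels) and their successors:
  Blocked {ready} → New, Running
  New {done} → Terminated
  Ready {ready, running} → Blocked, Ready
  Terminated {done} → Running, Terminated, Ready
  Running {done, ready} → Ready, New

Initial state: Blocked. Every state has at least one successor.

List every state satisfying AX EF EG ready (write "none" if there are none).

States satisfying EF EG ready: {Blocked, New, Ready, Terminated, Running}.
States satisfying AX EF EG ready: {Blocked, New, Ready, Terminated, Running}.

{Blocked, New, Ready, Terminated, Running}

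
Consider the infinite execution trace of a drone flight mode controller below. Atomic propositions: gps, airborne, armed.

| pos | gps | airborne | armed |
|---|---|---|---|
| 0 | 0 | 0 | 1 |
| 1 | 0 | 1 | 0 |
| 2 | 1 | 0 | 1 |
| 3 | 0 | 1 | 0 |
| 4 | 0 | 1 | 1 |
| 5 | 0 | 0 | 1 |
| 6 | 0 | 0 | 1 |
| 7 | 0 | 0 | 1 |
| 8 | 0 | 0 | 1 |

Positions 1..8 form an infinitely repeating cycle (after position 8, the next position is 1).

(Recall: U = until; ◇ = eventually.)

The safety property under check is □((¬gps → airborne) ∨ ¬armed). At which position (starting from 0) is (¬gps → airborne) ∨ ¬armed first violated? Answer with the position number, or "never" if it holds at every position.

At position 0 the labels are {armed}, so (¬gps → airborne) ∨ ¬armed is false there. This is the first violation.

0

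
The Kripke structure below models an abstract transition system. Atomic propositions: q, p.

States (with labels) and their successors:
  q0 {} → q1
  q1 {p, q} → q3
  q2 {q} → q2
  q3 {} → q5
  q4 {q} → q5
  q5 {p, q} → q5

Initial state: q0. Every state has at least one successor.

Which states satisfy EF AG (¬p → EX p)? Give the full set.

{q0, q1, q3, q4, q5}

States satisfying AG (¬p → EX p): {q0, q1, q3, q4, q5}.
States satisfying EF AG (¬p → EX p): {q0, q1, q3, q4, q5}.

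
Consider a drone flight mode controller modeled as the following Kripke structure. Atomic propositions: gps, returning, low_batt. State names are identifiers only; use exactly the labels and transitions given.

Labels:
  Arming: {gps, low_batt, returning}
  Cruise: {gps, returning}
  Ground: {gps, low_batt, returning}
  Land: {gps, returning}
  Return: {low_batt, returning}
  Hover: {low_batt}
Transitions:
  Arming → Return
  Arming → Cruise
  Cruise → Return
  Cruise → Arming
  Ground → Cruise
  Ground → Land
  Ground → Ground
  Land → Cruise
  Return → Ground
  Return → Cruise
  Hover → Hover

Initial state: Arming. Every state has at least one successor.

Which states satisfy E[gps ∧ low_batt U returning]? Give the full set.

{Arming, Cruise, Ground, Land, Return}

States satisfying gps ∧ low_batt: {Arming, Ground}.
States satisfying returning: {Arming, Cruise, Ground, Land, Return}.
States satisfying E[gps ∧ low_batt U returning]: {Arming, Cruise, Ground, Land, Return}.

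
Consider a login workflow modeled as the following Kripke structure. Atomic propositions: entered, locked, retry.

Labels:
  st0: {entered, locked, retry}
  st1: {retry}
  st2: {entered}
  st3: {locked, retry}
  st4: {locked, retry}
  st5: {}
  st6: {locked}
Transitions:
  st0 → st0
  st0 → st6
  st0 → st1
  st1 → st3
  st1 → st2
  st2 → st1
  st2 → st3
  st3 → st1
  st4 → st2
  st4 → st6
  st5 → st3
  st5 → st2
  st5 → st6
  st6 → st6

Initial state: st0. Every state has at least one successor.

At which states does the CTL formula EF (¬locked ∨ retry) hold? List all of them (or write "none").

{st0, st1, st2, st3, st4, st5}

States satisfying ¬locked ∨ retry: {st0, st1, st2, st3, st4, st5}.
States satisfying EF (¬locked ∨ retry): {st0, st1, st2, st3, st4, st5}.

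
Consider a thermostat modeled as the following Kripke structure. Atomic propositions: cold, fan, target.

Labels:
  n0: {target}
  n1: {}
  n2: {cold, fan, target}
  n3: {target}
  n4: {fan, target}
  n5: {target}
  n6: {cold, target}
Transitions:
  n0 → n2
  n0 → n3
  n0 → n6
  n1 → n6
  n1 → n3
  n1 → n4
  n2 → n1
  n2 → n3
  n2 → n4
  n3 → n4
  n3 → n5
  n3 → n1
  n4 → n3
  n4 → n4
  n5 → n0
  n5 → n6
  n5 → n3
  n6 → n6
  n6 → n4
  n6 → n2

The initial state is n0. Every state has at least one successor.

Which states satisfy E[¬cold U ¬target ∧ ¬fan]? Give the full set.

{n0, n1, n3, n4, n5}

States satisfying ¬cold: {n0, n1, n3, n4, n5}.
States satisfying ¬target ∧ ¬fan: {n1}.
States satisfying E[¬cold U ¬target ∧ ¬fan]: {n0, n1, n3, n4, n5}.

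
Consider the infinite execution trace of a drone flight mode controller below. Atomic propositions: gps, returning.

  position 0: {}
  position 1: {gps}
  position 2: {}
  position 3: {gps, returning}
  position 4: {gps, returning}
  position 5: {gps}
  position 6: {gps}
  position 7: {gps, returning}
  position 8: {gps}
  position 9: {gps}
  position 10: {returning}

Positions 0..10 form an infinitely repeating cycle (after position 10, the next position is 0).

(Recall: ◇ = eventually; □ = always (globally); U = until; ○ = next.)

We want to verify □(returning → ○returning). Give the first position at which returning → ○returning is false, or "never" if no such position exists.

4

Check returning → ○returning at each position in order: 0 ✓, 1 ✓, 2 ✓, 3 ✓.
At position 4 the labels are {gps, returning} and the next position 5 has {gps}, so returning → ○returning is false there. This is the first violation.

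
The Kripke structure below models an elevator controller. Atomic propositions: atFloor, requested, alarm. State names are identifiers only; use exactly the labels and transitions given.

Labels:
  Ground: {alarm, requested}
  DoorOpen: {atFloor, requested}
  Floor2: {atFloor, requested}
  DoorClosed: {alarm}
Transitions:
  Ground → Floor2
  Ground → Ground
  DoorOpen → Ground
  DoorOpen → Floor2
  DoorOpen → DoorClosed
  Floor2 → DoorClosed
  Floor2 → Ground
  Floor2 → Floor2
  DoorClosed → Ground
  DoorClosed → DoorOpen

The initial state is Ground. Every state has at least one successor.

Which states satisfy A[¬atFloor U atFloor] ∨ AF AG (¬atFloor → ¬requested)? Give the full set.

States satisfying ¬atFloor: {Ground, DoorClosed}.
States satisfying atFloor: {DoorOpen, Floor2}.
States satisfying A[¬atFloor U atFloor]: {DoorOpen, Floor2}.
States satisfying AG (¬atFloor → ¬requested): ∅.
States satisfying AF AG (¬atFloor → ¬requested): ∅.
States satisfying A[¬atFloor U atFloor] ∨ AF AG (¬atFloor → ¬requested): {DoorOpen, Floor2}.

{DoorOpen, Floor2}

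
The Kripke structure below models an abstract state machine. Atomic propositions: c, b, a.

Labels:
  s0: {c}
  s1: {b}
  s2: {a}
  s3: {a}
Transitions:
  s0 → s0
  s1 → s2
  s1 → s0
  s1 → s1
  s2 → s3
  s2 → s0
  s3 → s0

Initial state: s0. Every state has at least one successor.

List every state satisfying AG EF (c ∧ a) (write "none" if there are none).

none

States satisfying EF (c ∧ a): ∅.
States satisfying AG EF (c ∧ a): ∅.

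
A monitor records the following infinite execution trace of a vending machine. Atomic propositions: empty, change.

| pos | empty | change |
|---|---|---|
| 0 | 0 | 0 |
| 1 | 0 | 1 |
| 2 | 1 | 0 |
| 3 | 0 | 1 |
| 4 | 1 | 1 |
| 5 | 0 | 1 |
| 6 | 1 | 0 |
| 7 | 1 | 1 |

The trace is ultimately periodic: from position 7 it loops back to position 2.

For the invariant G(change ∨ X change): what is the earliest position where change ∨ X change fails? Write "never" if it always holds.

never

change ∨ X change holds at every position 0..7, and those are all the positions the trace ever visits, so the invariant G(change ∨ X change) is never violated.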